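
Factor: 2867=47^1 * 61^1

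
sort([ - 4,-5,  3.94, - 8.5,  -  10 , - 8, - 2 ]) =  [ - 10, - 8.5, - 8, - 5, - 4, - 2,3.94 ]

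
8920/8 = 1115 = 1115.00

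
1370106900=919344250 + 450762650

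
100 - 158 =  - 58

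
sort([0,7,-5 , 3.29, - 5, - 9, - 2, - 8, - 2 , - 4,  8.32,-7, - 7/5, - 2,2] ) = [  -  9 ,  -  8, - 7 ,- 5, - 5,- 4, - 2, - 2, - 2,- 7/5 , 0, 2, 3.29, 7,8.32 ]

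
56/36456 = 1/651 = 0.00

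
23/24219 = 1/1053 = 0.00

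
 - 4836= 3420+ - 8256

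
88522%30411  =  27700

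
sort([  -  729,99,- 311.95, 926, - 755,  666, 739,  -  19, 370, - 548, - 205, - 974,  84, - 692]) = [ - 974,  -  755, -729, - 692 ,  -  548,-311.95 , - 205, - 19, 84,99, 370, 666,739, 926]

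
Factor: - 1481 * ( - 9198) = 2^1*3^2*7^1*73^1 * 1481^1 = 13622238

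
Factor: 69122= 2^1*17^1*19^1*107^1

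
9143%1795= 168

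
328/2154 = 164/1077 = 0.15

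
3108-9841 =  - 6733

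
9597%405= 282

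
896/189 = 128/27 = 4.74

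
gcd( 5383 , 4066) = 1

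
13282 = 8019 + 5263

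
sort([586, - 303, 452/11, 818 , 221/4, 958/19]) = [ - 303, 452/11,958/19, 221/4,586,818 ]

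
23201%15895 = 7306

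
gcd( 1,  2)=1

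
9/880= 9/880 = 0.01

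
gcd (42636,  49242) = 6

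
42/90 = 7/15= 0.47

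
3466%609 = 421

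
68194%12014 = 8124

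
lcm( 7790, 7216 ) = 685520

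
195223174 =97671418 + 97551756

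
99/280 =99/280 = 0.35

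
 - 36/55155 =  - 1  +  18373/18385 = - 0.00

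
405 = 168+237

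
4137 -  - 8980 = 13117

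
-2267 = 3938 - 6205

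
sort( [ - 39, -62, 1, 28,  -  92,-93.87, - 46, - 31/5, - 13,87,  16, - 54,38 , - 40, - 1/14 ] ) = [ - 93.87, - 92, - 62, - 54, - 46, - 40, - 39 , - 13, - 31/5, - 1/14 , 1,16, 28, 38,87 ] 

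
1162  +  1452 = 2614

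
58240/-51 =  - 58240/51 = - 1141.96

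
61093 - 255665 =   -  194572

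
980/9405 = 196/1881 = 0.10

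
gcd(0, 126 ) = 126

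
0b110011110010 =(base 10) 3314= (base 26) 4nc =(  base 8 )6362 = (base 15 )EAE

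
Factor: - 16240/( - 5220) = 28/9 =2^2 * 3^ ( - 2)*7^1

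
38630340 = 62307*620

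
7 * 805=5635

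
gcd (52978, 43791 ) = 1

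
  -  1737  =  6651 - 8388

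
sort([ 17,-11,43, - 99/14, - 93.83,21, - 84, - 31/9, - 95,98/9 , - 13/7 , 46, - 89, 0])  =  [ - 95,- 93.83, - 89, - 84,-11, - 99/14, - 31/9, - 13/7,0 , 98/9,17,21,43,46]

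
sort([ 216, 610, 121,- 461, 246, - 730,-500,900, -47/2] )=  [- 730,-500, - 461, - 47/2,121, 216, 246, 610,900]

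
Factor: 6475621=31^1*208891^1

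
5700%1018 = 610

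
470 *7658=3599260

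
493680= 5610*88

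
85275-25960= 59315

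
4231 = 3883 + 348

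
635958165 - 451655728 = 184302437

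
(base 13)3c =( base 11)47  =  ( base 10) 51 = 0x33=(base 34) 1H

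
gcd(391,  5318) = 1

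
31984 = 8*3998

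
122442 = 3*40814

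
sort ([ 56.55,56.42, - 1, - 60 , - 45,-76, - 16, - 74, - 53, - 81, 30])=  [ - 81,  -  76, - 74,  -  60, - 53,  -  45, - 16, - 1, 30, 56.42, 56.55 ] 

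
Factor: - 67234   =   - 2^1*33617^1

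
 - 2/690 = -1/345 = - 0.00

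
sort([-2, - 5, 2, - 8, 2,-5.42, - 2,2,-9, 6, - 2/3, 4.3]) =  [ - 9,  -  8,-5.42, - 5,-2, - 2,-2/3, 2,  2,2, 4.3 , 6 ] 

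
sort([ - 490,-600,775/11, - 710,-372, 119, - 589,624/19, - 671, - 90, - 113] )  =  [ -710, - 671,-600, - 589, - 490, - 372,  -  113, - 90,624/19, 775/11, 119 ]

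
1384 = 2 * 692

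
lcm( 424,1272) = 1272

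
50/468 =25/234= 0.11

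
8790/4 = 2197 + 1/2 = 2197.50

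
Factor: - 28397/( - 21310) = 2^( - 1 )*5^( - 1)*73^1*389^1 * 2131^( - 1)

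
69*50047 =3453243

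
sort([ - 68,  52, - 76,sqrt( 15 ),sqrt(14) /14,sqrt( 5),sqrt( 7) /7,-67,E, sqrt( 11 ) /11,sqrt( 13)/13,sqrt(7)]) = [ - 76, -68, - 67 , sqrt( 14)/14,sqrt(13 ) /13,sqrt( 11)/11 , sqrt (7) /7,sqrt(5 ),sqrt( 7), E,sqrt( 15),52 ] 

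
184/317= 184/317= 0.58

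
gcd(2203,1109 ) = 1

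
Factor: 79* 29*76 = 174116  =  2^2*19^1*29^1*79^1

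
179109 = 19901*9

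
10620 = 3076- - 7544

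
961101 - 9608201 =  - 8647100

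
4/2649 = 4/2649 = 0.00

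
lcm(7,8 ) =56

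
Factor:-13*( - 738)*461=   4422834 =2^1*3^2*13^1*41^1*461^1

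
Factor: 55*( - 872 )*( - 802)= 38463920 = 2^4*5^1 *11^1*109^1*401^1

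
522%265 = 257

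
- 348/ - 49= 7 + 5/49  =  7.10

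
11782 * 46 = 541972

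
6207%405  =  132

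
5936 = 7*848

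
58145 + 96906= 155051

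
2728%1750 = 978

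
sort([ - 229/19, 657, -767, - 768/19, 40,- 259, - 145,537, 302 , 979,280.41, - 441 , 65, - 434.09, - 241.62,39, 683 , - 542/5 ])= [- 767, - 441, - 434.09, - 259, - 241.62,  -  145, - 542/5, - 768/19, - 229/19,39  ,  40, 65, 280.41,  302, 537,657, 683, 979]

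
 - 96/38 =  - 48/19 = - 2.53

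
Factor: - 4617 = - 3^5*19^1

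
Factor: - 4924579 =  - 11^2 *40699^1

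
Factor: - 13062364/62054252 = - 3265591/15513563 = - 7^1*13^( - 1)*59^1*7907^1*1193351^( - 1)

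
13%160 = 13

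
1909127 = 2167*881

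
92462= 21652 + 70810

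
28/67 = 28/67 =0.42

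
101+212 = 313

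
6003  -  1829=4174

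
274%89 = 7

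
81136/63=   1287 + 55/63  =  1287.87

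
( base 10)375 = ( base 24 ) ff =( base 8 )567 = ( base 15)1a0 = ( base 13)22B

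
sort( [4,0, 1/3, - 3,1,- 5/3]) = [ - 3, - 5/3,  0,1/3,1,4] 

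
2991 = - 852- - 3843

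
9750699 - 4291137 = 5459562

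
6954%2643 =1668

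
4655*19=88445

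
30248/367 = 30248/367 = 82.42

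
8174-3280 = 4894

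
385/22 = 17  +  1/2=   17.50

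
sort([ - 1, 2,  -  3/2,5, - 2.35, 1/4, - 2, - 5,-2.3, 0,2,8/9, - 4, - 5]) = [ - 5, - 5, - 4, - 2.35, - 2.3 , - 2, - 3/2 , - 1,0, 1/4, 8/9,  2,2,5] 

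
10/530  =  1/53 = 0.02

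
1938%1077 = 861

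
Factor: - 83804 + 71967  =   - 7^1 *19^1 * 89^1 = - 11837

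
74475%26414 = 21647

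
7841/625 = 7841/625 = 12.55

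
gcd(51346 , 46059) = 1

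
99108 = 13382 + 85726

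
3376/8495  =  3376/8495 = 0.40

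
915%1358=915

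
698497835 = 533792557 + 164705278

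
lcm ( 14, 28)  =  28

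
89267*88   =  7855496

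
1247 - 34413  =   - 33166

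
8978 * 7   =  62846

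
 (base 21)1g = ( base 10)37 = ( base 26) 1B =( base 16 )25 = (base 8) 45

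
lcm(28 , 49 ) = 196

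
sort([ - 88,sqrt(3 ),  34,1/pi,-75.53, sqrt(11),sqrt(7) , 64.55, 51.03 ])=[  -  88, - 75.53,1/pi  ,  sqrt(3),sqrt(7),sqrt( 11),34 , 51.03,64.55] 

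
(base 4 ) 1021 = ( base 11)67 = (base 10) 73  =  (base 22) 37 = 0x49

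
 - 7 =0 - 7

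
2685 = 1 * 2685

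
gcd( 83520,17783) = 1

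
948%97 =75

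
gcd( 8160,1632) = 1632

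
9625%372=325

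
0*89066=0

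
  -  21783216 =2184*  ( - 9974)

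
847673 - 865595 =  - 17922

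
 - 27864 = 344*(- 81 ) 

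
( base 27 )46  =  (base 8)162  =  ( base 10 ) 114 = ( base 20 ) 5e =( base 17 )6c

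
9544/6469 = 9544/6469 = 1.48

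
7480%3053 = 1374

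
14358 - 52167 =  - 37809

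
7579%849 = 787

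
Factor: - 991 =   -  991^1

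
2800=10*280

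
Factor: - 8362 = - 2^1* 37^1*113^1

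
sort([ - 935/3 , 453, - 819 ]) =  [ - 819, - 935/3, 453 ] 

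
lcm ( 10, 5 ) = 10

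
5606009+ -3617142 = 1988867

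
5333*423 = 2255859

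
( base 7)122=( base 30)25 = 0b1000001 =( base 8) 101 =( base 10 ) 65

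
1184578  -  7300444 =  - 6115866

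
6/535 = 6/535 = 0.01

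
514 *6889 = 3540946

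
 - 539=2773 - 3312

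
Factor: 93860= 2^2*  5^1*13^1*19^2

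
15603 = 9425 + 6178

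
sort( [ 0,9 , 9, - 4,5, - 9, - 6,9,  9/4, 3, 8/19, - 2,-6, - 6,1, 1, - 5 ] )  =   [ - 9,  -  6 ,-6 , - 6, - 5, - 4, - 2,0 , 8/19,1,  1, 9/4,3,5,9, 9, 9 ] 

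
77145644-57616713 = 19528931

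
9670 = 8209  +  1461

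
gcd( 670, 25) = 5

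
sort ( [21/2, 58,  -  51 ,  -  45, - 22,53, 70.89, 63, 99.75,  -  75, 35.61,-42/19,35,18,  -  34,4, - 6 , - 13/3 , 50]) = [-75, - 51,-45, - 34, - 22, - 6,- 13/3, - 42/19,4, 21/2, 18,35, 35.61  ,  50 , 53,58, 63  ,  70.89, 99.75] 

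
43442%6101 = 735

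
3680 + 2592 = 6272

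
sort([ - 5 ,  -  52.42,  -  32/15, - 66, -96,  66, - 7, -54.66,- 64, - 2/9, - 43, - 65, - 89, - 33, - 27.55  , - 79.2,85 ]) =[ - 96, - 89, - 79.2, - 66, - 65, - 64, - 54.66, - 52.42, - 43, - 33, - 27.55, - 7, - 5,- 32/15, - 2/9, 66,85] 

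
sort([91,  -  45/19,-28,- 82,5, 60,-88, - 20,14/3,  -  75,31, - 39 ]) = [  -  88, - 82,-75, - 39, - 28,-20 , - 45/19,14/3, 5,  31,60,91 ]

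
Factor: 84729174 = 2^1*3^1 * 14121529^1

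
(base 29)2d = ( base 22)35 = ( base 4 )1013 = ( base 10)71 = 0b1000111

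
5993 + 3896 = 9889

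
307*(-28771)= - 8832697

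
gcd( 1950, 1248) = 78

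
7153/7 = 1021 + 6/7 =1021.86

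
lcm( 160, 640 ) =640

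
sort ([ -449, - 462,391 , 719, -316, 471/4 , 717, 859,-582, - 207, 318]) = [-582 , - 462, - 449, - 316, - 207, 471/4, 318, 391, 717, 719, 859] 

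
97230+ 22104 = 119334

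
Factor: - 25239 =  - 3^1*47^1*179^1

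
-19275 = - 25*771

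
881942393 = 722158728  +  159783665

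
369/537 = 123/179 =0.69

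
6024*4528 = 27276672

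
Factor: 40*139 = 2^3 * 5^1*139^1 = 5560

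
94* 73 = 6862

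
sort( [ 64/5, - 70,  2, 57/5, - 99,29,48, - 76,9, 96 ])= [ - 99, -76, - 70,2, 9,57/5,64/5,29, 48,96]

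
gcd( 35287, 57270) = 1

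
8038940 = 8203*980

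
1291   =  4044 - 2753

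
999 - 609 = 390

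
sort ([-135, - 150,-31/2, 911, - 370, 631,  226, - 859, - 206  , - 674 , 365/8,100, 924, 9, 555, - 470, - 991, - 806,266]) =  [-991  , - 859, - 806,-674 , - 470, - 370, -206,  -  150, - 135, - 31/2,9,365/8 , 100,226,266, 555 , 631, 911,924]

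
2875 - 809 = 2066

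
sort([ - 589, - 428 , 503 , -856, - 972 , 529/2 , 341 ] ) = [ - 972,- 856, - 589, - 428,  529/2, 341, 503]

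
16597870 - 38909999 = -22312129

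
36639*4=146556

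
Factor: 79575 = 3^1*5^2*1061^1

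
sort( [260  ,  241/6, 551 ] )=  [241/6, 260, 551]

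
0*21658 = 0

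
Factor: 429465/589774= 2^ (- 1)*3^1 * 5^1 * 28631^1 * 294887^( - 1) 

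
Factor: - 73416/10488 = - 7^1 =- 7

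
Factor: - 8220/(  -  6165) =4/3 = 2^2*3^(- 1 )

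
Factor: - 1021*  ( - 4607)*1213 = 17^1*271^1 * 1021^1*1213^1 = 5705645111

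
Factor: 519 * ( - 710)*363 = - 2^1*3^2*5^1*11^2*71^1* 173^1 =- 133761870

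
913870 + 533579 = 1447449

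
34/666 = 17/333 = 0.05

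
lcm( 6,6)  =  6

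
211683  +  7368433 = 7580116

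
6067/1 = 6067 = 6067.00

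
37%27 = 10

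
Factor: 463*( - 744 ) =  - 344472 = - 2^3*3^1*31^1 * 463^1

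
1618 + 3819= 5437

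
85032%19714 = 6176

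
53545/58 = 53545/58 = 923.19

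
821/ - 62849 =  - 821/62849 = - 0.01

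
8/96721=8/96721 = 0.00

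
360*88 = 31680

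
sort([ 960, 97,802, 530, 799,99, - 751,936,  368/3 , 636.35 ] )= [-751, 97, 99, 368/3,530, 636.35 , 799, 802, 936,960]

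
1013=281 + 732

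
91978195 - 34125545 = 57852650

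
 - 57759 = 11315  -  69074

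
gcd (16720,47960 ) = 440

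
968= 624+344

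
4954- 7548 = - 2594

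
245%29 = 13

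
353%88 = 1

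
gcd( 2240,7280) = 560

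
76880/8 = 9610=9610.00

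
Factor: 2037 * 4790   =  2^1 *3^1*5^1*7^1* 97^1 *479^1= 9757230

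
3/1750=3/1750 = 0.00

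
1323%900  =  423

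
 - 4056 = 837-4893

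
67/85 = 67/85 = 0.79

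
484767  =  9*53863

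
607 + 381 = 988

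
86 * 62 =5332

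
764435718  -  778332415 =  -13896697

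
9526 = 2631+6895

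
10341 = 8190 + 2151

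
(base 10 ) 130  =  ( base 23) 5f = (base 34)3s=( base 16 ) 82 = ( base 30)4a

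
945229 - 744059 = 201170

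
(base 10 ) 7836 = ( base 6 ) 100140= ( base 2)1111010011100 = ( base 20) jbg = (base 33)76f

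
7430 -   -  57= 7487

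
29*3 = 87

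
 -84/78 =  - 14/13 = -  1.08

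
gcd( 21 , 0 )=21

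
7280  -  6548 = 732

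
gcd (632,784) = 8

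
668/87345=668/87345 = 0.01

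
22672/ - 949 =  - 24 + 8/73 = - 23.89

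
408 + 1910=2318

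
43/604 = 43/604=0.07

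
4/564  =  1/141 = 0.01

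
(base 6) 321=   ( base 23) 56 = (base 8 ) 171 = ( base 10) 121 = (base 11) 100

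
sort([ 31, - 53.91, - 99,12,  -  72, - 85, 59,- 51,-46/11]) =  [- 99,  -  85, -72 ,  -  53.91,  -  51 , -46/11, 12,31,59 ] 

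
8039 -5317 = 2722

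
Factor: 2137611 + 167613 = 2^3*3^2*101^1*317^1 = 2305224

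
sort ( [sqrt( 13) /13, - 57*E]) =[ - 57 * E,sqrt( 13)/13]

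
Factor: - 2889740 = -2^2*5^1 * 7^1*20641^1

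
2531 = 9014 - 6483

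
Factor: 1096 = 2^3*137^1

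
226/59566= 113/29783=0.00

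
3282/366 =8 + 59/61 = 8.97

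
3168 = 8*396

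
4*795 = 3180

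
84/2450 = 6/175 = 0.03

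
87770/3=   87770/3 = 29256.67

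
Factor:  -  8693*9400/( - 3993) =81714200/3993 = 2^3*3^( - 1)*5^2*11^(- 3)* 47^1*8693^1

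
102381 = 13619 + 88762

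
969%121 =1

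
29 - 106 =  - 77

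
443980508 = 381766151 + 62214357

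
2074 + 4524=6598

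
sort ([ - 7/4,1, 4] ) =[ - 7/4, 1, 4]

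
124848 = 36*3468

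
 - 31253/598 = -53 + 441/598 =- 52.26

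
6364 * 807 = 5135748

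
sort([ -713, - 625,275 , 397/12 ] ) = [ - 713, - 625,397/12,275] 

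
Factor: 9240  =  2^3*3^1*5^1*7^1*11^1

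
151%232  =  151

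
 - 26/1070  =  -13/535 = -0.02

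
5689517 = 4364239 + 1325278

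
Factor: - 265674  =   - 2^1*3^1 *44279^1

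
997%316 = 49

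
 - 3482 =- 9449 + 5967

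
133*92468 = 12298244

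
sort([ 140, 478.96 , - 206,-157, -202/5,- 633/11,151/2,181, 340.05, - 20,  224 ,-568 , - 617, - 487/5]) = [-617 , - 568, -206,- 157 , - 487/5 ,-633/11,-202/5, -20,151/2, 140, 181, 224, 340.05, 478.96]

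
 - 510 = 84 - 594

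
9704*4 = 38816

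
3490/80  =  349/8 = 43.62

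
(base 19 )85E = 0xBB5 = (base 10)2997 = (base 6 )21513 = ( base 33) 2OR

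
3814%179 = 55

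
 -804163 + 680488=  - 123675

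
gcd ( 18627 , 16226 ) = 7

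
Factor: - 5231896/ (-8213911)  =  2^3*43^1*67^1*227^1*281^( - 1 )*29231^( - 1 )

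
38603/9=38603/9 = 4289.22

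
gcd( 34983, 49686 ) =507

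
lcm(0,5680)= 0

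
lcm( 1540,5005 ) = 20020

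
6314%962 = 542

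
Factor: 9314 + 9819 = 19^2*53^1 = 19133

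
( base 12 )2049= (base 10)3513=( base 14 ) 13CD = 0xdb9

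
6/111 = 2/37 = 0.05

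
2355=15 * 157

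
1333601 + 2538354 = 3871955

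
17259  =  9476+7783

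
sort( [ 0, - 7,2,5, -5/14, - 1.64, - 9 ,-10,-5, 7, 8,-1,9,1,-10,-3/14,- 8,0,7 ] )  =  [ - 10, - 10, - 9,-8,-7, - 5,  -  1.64, - 1,-5/14, - 3/14,0, 0, 1, 2, 5,7,7,8,  9 ]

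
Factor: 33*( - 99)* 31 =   -  101277 = -3^3*11^2*31^1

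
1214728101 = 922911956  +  291816145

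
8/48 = 1/6  =  0.17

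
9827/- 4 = -2457  +  1/4 = - 2456.75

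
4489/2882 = 1+1607/2882 = 1.56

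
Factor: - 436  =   - 2^2*109^1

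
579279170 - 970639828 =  - 391360658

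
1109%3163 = 1109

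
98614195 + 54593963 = 153208158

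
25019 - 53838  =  - 28819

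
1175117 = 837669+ 337448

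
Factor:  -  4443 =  - 3^1 * 1481^1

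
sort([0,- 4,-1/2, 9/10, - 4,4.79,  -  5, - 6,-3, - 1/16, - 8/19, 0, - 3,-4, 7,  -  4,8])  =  [ - 6, - 5,-4,-4, - 4, - 4, - 3,-3, - 1/2, - 8/19,- 1/16, 0, 0,9/10, 4.79, 7, 8]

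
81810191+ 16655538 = 98465729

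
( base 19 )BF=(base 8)340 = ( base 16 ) E0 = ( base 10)224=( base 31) 77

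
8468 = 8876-408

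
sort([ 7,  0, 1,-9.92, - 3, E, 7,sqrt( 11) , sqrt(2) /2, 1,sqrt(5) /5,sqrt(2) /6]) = [ - 9.92, - 3,0,sqrt(2 ) /6,sqrt (5)/5,sqrt(2 ) /2,1,1, E,sqrt(11), 7 , 7]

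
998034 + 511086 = 1509120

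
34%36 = 34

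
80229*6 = 481374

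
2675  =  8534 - 5859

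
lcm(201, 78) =5226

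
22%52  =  22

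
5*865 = 4325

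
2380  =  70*34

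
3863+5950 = 9813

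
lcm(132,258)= 5676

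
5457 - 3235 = 2222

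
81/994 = 81/994 = 0.08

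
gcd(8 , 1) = 1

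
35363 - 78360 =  - 42997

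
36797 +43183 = 79980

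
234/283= 234/283=0.83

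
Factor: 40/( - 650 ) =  - 2^2*5^( - 1 ) *13^( - 1 ) = - 4/65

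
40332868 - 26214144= 14118724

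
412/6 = 206/3  =  68.67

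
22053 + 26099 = 48152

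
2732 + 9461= 12193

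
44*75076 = 3303344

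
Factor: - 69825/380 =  - 2^( - 2) * 3^1*5^1*7^2 = - 735/4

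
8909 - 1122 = 7787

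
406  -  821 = -415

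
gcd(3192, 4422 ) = 6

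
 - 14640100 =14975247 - 29615347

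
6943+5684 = 12627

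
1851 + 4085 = 5936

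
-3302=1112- 4414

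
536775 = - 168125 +704900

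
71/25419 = 71/25419= 0.00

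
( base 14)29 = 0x25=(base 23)1e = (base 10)37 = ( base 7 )52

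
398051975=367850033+30201942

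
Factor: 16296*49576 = 807890496  =  2^6 * 3^1*7^1 * 97^1*6197^1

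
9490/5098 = 1 + 2196/2549   =  1.86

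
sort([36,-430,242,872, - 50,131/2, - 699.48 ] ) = [ - 699.48, - 430  , - 50, 36,131/2,242 , 872]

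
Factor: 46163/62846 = 2^ ( - 1)*7^( - 1 )*13^1*53^1*67^( - 1 ) = 689/938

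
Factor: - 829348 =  - 2^2*13^1 * 41^1*389^1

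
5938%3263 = 2675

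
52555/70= 10511/14 = 750.79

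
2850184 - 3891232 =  - 1041048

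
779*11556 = 9002124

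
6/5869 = 6/5869 = 0.00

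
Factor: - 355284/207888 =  - 417/244 = -2^( - 2)*3^1 *61^( - 1 )*139^1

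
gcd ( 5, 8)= 1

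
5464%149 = 100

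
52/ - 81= - 52/81 = -0.64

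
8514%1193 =163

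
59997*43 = 2579871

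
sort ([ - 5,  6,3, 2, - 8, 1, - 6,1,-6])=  [ - 8, - 6, - 6, - 5,1,1,2,3, 6 ] 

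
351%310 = 41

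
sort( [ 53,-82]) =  [  -  82,53] 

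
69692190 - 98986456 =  - 29294266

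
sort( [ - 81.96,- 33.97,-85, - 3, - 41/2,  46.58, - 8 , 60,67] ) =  [-85, - 81.96, - 33.97 ,-41/2,-8,-3,  46.58 , 60 , 67]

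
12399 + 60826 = 73225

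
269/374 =269/374=0.72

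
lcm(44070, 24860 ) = 969540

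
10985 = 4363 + 6622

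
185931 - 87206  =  98725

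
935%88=55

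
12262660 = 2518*4870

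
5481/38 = 144+9/38 = 144.24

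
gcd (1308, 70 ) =2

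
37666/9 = 4185 + 1/9 = 4185.11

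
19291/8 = 19291/8 = 2411.38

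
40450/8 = 20225/4 = 5056.25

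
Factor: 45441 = 3^5*11^1*17^1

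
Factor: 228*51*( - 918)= - 2^3*3^5*17^2*19^1 = - 10674504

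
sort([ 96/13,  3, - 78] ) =[ - 78,3,96/13]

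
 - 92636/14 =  - 46318/7 =-6616.86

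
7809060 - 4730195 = 3078865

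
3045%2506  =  539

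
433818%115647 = 86877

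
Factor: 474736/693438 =2^3 *3^( - 1 )*47^( - 1 ) * 2459^( - 1)* 29671^1 =237368/346719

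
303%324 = 303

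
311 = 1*311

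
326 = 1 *326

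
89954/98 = 917 + 44/49 =917.90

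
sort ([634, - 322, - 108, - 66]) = [ - 322,  -  108,-66, 634]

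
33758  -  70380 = - 36622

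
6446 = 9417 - 2971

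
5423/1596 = 5423/1596 =3.40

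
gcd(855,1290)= 15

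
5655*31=175305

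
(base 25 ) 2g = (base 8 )102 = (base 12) 56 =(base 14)4A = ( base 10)66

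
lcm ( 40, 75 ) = 600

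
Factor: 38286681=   3^1*67^2*2843^1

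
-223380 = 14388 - 237768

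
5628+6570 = 12198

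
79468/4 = 19867 = 19867.00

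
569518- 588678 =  - 19160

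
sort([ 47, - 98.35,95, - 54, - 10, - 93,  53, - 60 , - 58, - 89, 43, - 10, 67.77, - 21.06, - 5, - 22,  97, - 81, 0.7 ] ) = [ - 98.35, - 93, - 89, - 81, - 60, - 58, - 54, - 22, - 21.06, - 10, - 10, - 5, 0.7,43, 47,  53, 67.77,95, 97]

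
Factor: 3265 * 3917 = 5^1*653^1*3917^1 = 12789005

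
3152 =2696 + 456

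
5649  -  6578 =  - 929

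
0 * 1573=0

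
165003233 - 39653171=125350062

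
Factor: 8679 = 3^1*11^1 * 263^1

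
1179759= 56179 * 21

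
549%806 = 549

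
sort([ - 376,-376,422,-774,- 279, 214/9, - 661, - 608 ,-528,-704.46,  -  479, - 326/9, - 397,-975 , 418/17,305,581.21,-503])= [-975, - 774,-704.46, - 661,  -  608, - 528,  -  503,  -  479, - 397, - 376,- 376, - 279, - 326/9, 214/9,418/17, 305,422,  581.21 ]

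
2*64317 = 128634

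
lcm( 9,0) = 0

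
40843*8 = 326744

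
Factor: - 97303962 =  - 2^1*3^1*7^1*2316761^1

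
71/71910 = 71/71910 = 0.00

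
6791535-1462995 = 5328540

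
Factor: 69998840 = 2^3*5^1*43^1*40697^1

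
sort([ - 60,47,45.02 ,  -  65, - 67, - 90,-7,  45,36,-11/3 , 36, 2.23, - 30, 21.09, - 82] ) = [ - 90 , - 82 , - 67, - 65,  -  60,  -  30, - 7,  -  11/3, 2.23,21.09,36, 36,45, 45.02 , 47]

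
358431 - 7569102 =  - 7210671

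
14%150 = 14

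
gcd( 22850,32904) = 914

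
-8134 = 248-8382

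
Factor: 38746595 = 5^1*89^1*87071^1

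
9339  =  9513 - 174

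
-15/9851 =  - 15/9851 =- 0.00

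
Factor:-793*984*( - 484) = 377671008 = 2^5*3^1*11^2*13^1  *41^1*61^1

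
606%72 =30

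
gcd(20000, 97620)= 20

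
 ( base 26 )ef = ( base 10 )379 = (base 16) 17b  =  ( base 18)131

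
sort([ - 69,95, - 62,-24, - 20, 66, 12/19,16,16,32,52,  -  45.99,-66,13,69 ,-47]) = [ -69, - 66, -62 , - 47, - 45.99, - 24 , - 20,12/19, 13,16,16 , 32 , 52 , 66, 69, 95 ] 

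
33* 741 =24453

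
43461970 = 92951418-49489448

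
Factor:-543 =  - 3^1*181^1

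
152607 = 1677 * 91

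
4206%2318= 1888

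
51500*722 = 37183000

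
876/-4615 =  - 1 +3739/4615 = - 0.19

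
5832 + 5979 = 11811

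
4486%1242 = 760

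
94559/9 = 94559/9 = 10506.56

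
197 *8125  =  1600625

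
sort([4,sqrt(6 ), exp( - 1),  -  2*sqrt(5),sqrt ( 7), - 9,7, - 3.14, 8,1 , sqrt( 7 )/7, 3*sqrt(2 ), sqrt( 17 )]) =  [- 9, - 2*sqrt ( 5 ), - 3.14,exp( - 1 ), sqrt ( 7 ) /7,  1,sqrt(6),sqrt(7),  4, sqrt(17), 3*sqrt(2),7,8]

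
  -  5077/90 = - 5077/90= - 56.41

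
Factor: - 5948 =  - 2^2*1487^1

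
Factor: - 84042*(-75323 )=2^1*3^2*7^1*23^1*29^1*75323^1 = 6330295566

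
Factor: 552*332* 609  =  111607776=2^5* 3^2* 7^1  *  23^1*29^1*83^1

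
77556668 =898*86366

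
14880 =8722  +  6158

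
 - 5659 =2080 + -7739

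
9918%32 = 30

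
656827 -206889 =449938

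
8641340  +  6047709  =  14689049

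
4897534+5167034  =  10064568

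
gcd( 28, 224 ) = 28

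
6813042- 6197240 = 615802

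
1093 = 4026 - 2933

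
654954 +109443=764397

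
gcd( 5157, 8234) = 1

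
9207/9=1023= 1023.00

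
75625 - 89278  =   - 13653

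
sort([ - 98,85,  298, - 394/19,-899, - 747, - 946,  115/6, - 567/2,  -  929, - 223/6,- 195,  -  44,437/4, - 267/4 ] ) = [ - 946, - 929, - 899, - 747, - 567/2, - 195, - 98,- 267/4, - 44, - 223/6, - 394/19, 115/6,  85,437/4,298 ]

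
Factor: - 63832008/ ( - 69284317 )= 2^3*3^1*17^2*19^ ( - 1 )*383^(  -  1) *9203^1 * 9521^( - 1)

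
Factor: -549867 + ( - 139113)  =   -2^2 * 3^1 * 5^1*11483^1 = - 688980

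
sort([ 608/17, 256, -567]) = [-567, 608/17, 256]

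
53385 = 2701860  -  2648475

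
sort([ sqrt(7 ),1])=[ 1, sqrt(7 )]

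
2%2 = 0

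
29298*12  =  351576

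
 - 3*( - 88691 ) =266073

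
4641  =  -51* ( - 91 )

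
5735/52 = 110 + 15/52= 110.29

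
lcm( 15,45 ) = 45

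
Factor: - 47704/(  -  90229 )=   2^3*23^( - 1)*67^1 * 89^1 *3923^( -1) 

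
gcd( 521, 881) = 1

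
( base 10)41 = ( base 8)51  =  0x29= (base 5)131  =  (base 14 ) 2D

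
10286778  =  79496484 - 69209706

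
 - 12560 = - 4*3140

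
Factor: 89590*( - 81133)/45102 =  - 3^( - 1 )*5^1*13^1*17^2*31^1*79^2 *7517^( - 1 )= - 3634352735/22551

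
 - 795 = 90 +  - 885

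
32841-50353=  - 17512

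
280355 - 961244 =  - 680889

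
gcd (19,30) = 1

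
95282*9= 857538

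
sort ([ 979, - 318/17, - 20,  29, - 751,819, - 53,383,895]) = [ - 751, -53,-20, - 318/17, 29,383 , 819,895, 979]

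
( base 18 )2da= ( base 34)Q8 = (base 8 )1574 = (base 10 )892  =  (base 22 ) 1ic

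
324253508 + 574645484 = 898898992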